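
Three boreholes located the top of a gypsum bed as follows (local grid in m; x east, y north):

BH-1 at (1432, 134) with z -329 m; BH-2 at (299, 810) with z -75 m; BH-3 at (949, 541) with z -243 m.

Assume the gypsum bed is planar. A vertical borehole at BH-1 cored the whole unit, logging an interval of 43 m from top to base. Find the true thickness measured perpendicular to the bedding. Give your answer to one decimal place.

40.1 m

Two edge vectors: BH-1→BH-2 = (-1133, 676, 254), BH-1→BH-3 = (-483, 407, 86).
Normal n = (BH-1→BH-2) × (BH-1→BH-3) = (-45242, -25244, -134623).
So ∂z/∂x = −n_x/n_z = −0.33606 and ∂z/∂y = −n_y/n_z = −0.18752.
|∇z| = √(a²+b²) = 0.38484, so dip δ = arctan(0.38484) = 21.05°.
True thickness = vertical thickness × cos δ = 43 × cos 21.05° = 40.1 m.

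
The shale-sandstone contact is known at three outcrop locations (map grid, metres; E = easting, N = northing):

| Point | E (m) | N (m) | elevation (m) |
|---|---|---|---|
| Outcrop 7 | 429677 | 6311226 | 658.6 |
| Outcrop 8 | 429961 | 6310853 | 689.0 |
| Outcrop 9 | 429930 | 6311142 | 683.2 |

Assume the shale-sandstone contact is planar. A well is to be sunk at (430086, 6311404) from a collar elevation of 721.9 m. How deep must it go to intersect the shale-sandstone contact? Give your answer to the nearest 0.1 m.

Let the plane be z = a·E + b·N + c.
Outcrop 8−Outcrop 7: 284a − 373b = 30.4;  Outcrop 9−Outcrop 7: 253a − 84b = 24.6.
Solving gives a = 0.093914597, b = −0.009995320.
Then c = 658.6 − a·429677 − b·6311226 = 23388.38.
At (430086, 6311404): z_contact = 40391.35 − 63084.50 + 23388.38 = 695.23 m.
Depth below ground = 721.9 − 695.23 = 26.7 m.

26.7 m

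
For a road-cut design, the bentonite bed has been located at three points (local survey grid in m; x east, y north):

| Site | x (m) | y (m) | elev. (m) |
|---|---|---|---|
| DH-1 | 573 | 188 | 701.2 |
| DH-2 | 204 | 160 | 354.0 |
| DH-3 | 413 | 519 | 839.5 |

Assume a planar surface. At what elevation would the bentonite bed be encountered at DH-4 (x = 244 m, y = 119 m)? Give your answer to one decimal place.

Two edge vectors: DH-1→DH-2 = (-369, -28, -347.2), DH-1→DH-3 = (-160, 331, 138.3).
Normal n = (DH-1→DH-2) × (DH-1→DH-3) = (111050.8, 106584.7, -126619).
So ∂z/∂x = −n_x/n_z = 0.87705 and ∂z/∂y = −n_y/n_z = 0.84177.
Intercept c from DH-1: 701.2 − 502.55 − 158.25 = 40.40.
At (244, 119): z = 214.0 + 100.2 + 40.40 = 354.6 m.

354.6 m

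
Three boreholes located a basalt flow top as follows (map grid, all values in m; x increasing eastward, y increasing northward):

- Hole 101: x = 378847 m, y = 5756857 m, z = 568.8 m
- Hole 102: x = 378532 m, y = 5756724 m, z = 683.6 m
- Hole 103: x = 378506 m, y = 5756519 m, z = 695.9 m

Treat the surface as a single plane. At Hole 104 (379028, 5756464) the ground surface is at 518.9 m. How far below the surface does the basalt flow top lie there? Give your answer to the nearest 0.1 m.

Two edge vectors: Hole 101→Hole 102 = (-315, -133, 114.8), Hole 101→Hole 103 = (-341, -338, 127.1).
Normal n = (Hole 101→Hole 102) × (Hole 101→Hole 103) = (21898.1, 889.7, 61117).
So ∂z/∂x = −n_x/n_z = −0.358298019 and ∂z/∂y = −n_y/n_z = −0.014557324.
Intercept c from Hole 101: 568.8 + 135740.13 + 83804.44 = 220113.36.
At (379028, 5756464): z_contact = −135804.98 − 83798.71 + 220113.36 = 509.67 m.
Depth below ground = 518.9 − 509.67 = 9.2 m.

9.2 m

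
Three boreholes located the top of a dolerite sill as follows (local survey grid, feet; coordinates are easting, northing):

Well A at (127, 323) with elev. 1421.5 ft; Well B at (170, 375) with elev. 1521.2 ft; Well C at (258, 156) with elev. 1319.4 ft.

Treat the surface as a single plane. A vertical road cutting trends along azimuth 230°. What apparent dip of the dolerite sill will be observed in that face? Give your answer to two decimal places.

Two edge vectors: Well A→Well B = (43, 52, 99.7), Well A→Well C = (131, -167, -102.1).
Normal n = (Well A→Well B) × (Well A→Well C) = (11340.7, 17451, -13993).
So ∂z/∂easting = −n_x/n_z = 0.81046 and ∂z/∂northing = −n_y/n_z = 1.24712.
Unit vector along 230° is (sin 230°, cos 230°) = (-0.7660, -0.6428).
Slope in that direction = a·(-0.7660) + b·(-0.6428) = −1.42248.
Apparent dip = arctan|1.42248| = 54.89° (true dip is 56.1°, so apparent ≤ true as expected).

54.89°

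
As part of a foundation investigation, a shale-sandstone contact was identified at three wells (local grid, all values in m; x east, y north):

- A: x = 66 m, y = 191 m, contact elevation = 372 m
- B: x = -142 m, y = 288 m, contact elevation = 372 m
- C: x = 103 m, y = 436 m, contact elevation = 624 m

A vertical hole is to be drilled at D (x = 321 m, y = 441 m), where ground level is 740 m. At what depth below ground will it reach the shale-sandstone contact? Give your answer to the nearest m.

14 m

Let the plane be z = a·x + b·y + c.
B−A: −208a + 97b = 0;  C−A: 37a + 245b = 252.
Solving gives a = 0.44811, b = 0.96090.
Then c = 372 − a·66 − b·191 = 158.89.
At (321, 441): z_contact = 143.8 + 423.8 + 158.89 = 726.5 m.
Depth below ground = 740 − 726.5 = 14 m.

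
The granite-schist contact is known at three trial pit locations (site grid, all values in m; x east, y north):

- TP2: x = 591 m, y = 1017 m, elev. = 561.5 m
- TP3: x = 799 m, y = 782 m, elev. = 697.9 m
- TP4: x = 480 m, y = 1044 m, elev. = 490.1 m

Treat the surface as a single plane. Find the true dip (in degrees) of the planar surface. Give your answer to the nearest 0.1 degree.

32.6°

Two edge vectors: TP2→TP3 = (208, -235, 136.4), TP2→TP4 = (-111, 27, -71.4).
Normal n = (TP2→TP3) × (TP2→TP4) = (13096.2, -289.2, -20469).
So ∂z/∂x = −n_x/n_z = 0.63981 and ∂z/∂y = −n_y/n_z = −0.01413.
Gradient magnitude |∇z| = √(a² + b²) = √(0.40935 + 0.00020) = 0.63996.
True dip = arctan(0.63996) = 32.6°, dipping toward W (azimuth ≈ 271°).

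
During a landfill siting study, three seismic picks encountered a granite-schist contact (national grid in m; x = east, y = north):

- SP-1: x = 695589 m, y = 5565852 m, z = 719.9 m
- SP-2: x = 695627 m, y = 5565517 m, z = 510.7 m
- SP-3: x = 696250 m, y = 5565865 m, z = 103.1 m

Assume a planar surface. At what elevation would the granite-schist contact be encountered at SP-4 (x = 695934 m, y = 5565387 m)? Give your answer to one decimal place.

Let the plane be z = a·x + b·y + c.
SP-2−SP-1: 38a − 335b = −209.2;  SP-3−SP-1: 661a + 13b = −616.8.
Solving gives a = −0.943308896, b = 0.517475409.
Then c = 719.9 − a·695589 − b·5565852 = −2223316.35.
At (695934, 5565387): z = −656480.7 + 2879950.9 − 2223316.35 = 153.8 m.

153.8 m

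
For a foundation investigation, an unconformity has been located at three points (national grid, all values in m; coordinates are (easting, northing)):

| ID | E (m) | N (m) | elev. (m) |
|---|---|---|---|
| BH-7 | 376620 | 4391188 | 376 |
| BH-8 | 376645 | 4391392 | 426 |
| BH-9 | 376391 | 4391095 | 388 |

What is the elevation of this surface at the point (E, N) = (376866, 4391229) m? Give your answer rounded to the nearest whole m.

348 m

Let the plane be z = a·E + b·N + c.
BH-8−BH-7: 25a + 204b = 50;  BH-9−BH-7: −229a − 93b = 12.
Solving gives a = −0.15989728, b = 0.26469329.
Then c = 376 − a·376620 − b·4391188 = −1101721.50.
At (376866, 4391229): z = −60259.8 + 1162328.9 − 1101721.50 = 347.5 m.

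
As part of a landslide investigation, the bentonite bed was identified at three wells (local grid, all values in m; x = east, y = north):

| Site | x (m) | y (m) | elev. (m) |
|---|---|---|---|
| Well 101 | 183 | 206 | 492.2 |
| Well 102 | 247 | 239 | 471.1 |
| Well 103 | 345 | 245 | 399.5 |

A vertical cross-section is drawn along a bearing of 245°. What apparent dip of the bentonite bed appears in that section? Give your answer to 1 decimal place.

Two edge vectors: Well 101→Well 102 = (64, 33, -21.1), Well 101→Well 103 = (162, 39, -92.7).
Normal n = (Well 101→Well 102) × (Well 101→Well 103) = (-2236.2, 2514.6, -2850).
So ∂z/∂x = −n_x/n_z = −0.78463 and ∂z/∂y = −n_y/n_z = 0.88232.
Unit vector along 245° is (sin 245°, cos 245°) = (-0.9063, -0.4226).
Slope in that direction = a·(-0.9063) + b·(-0.4226) = 0.33823.
Apparent dip = arctan|0.33823| = 18.7° (true dip is 49.7°, so apparent ≤ true as expected).

18.7°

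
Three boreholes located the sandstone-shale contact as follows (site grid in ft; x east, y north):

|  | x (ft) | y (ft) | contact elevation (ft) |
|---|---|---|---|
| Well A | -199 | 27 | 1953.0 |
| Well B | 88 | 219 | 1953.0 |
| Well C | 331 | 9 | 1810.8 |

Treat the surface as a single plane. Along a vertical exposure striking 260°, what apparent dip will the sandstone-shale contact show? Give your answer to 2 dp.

10.49°

Two edge vectors: Well A→Well B = (287, 192, 0), Well A→Well C = (530, -18, -142.2).
Normal n = (Well A→Well B) × (Well A→Well C) = (-27302.4, 40811.4, -106926).
So ∂z/∂x = −n_x/n_z = −0.25534 and ∂z/∂y = −n_y/n_z = 0.38168.
Unit vector along 260° is (sin 260°, cos 260°) = (-0.9848, -0.1736).
Slope in that direction = a·(-0.9848) + b·(-0.1736) = 0.18518.
Apparent dip = arctan|0.18518| = 10.49° (true dip is 24.7°, so apparent ≤ true as expected).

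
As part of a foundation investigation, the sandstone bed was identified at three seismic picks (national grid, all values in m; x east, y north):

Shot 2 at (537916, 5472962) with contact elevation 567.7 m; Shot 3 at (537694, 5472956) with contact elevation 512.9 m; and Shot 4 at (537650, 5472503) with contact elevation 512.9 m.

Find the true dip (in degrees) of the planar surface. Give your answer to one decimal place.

14.0°

Two edge vectors: Shot 2→Shot 3 = (-222, -6, -54.8), Shot 2→Shot 4 = (-266, -459, -54.8).
Normal n = (Shot 2→Shot 3) × (Shot 2→Shot 4) = (-24824.4, 2411.2, 100302).
So ∂z/∂x = −n_x/n_z = 0.24750 and ∂z/∂y = −n_y/n_z = −0.02404.
Gradient magnitude |∇z| = √(a² + b²) = √(0.06125 + 0.00058) = 0.24866.
True dip = arctan(0.24866) = 14.0°, dipping toward W (azimuth ≈ 276°).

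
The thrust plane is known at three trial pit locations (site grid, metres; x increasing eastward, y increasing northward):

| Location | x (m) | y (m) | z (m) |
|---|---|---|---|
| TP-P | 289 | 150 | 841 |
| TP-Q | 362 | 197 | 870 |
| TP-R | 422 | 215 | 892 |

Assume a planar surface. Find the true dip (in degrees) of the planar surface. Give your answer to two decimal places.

Two edge vectors: TP-P→TP-Q = (73, 47, 29), TP-P→TP-R = (133, 65, 51).
Normal n = (TP-P→TP-Q) × (TP-P→TP-R) = (512, 134, -1506).
So ∂z/∂x = −n_x/n_z = 0.33997 and ∂z/∂y = −n_y/n_z = 0.08898.
Gradient magnitude |∇z| = √(a² + b²) = √(0.11558 + 0.00792) = 0.35142.
True dip = arctan(0.35142) = 19.36°, dipping toward WSW (azimuth ≈ 255°).

19.36°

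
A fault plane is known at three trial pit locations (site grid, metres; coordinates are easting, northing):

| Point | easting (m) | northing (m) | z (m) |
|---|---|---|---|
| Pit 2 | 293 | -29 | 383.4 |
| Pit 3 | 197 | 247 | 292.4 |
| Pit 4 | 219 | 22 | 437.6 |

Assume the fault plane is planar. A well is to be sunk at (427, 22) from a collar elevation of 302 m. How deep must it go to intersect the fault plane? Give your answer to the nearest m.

Two edge vectors: Pit 2→Pit 3 = (-96, 276, -91), Pit 2→Pit 4 = (-74, 51, 54.2).
Normal n = (Pit 2→Pit 3) × (Pit 2→Pit 4) = (19600.2, 11937.2, 15528).
So ∂z/∂easting = −n_x/n_z = −1.26225 and ∂z/∂northing = −n_y/n_z = −0.76875.
Intercept c from Pit 2: 383.4 + 369.84 − 22.29 = 730.95.
At (427, 22): z_contact = −539.0 − 16.9 + 730.95 = 175.1 m.
Depth below ground = 302 − 175.1 = 127 m.

127 m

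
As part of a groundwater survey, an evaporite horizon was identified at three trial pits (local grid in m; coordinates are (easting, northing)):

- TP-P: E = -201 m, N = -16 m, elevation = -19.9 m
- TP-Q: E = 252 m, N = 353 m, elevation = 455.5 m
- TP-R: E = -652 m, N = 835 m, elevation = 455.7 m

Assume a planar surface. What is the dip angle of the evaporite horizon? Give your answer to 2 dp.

41.43°

Two edge vectors: TP-P→TP-Q = (453, 369, 475.4), TP-P→TP-R = (-451, 851, 475.6).
Normal n = (TP-P→TP-Q) × (TP-P→TP-R) = (-229069, -429852.2, 551922).
So ∂z/∂E = −n_x/n_z = 0.41504 and ∂z/∂N = −n_y/n_z = 0.77883.
Gradient magnitude |∇z| = √(a² + b²) = √(0.17226 + 0.60657) = 0.88251.
True dip = arctan(0.88251) = 41.43°, dipping toward SSW (azimuth ≈ 208°).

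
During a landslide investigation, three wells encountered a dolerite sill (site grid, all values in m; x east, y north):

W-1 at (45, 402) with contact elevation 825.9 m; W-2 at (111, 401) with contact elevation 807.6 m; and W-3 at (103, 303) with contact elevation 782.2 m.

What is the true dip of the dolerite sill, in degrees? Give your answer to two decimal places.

Let the plane be z = a·x + b·y + c.
W-2−W-1: 66a − 1b = −18.3;  W-3−W-1: 58a − 99b = −43.7.
Solving gives a = −0.27301, b = 0.28147.
Gradient magnitude |∇z| = √(a² + b²) = √(0.07453 + 0.07923) = 0.39212.
True dip = arctan(0.39212) = 21.41°, dipping toward SE (azimuth ≈ 136°).

21.41°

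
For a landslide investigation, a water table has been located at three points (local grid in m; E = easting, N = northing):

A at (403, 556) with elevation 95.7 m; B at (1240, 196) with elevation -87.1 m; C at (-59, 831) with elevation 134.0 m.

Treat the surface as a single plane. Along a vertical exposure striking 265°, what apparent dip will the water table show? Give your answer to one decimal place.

32.6°

Two edge vectors: A→B = (837, -360, -182.8), A→C = (-462, 275, 38.3).
Normal n = (A→B) × (A→C) = (36482, 52396.5, 63855).
So ∂z/∂E = −n_x/n_z = −0.57133 and ∂z/∂N = −n_y/n_z = −0.82055.
Unit vector along 265° is (sin 265°, cos 265°) = (-0.9962, -0.0872).
Slope in that direction = a·(-0.9962) + b·(-0.0872) = 0.64067.
Apparent dip = arctan|0.64067| = 32.6° (true dip is 45.0°, so apparent ≤ true as expected).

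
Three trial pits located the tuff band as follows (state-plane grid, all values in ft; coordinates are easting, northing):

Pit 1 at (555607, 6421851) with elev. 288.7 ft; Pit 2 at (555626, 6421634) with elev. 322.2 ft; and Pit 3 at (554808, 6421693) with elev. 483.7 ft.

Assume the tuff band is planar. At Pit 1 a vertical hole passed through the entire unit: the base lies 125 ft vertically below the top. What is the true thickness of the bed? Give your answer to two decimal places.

120.62 ft

Let the plane be z = a·easting + b·northing + c.
Pit 2−Pit 1: 19a − 217b = 33.5;  Pit 3−Pit 1: −799a − 158b = 195.
Solving gives a = −0.20989, b = −0.17276.
|∇z| = √(a²+b²) = 0.27184, so dip δ = arctan(0.27184) = 15.21°.
True thickness = vertical thickness × cos δ = 125 × cos 15.21° = 120.62 ft.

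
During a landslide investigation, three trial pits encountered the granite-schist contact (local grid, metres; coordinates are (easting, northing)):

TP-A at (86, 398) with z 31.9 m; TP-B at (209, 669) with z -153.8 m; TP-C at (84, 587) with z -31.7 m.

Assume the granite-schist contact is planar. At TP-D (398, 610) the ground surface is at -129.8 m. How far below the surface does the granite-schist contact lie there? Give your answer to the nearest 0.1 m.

145.6 m

Two edge vectors: TP-A→TP-B = (123, 271, -185.7), TP-A→TP-C = (-2, 189, -63.6).
Normal n = (TP-A→TP-B) × (TP-A→TP-C) = (17861.7, 8194.2, 23789).
So ∂z/∂E = −n_x/n_z = −0.75084 and ∂z/∂N = −n_y/n_z = −0.34445.
Intercept c from TP-A: 31.9 + 64.57 + 137.09 = 233.56.
At (398, 610): z_contact = −298.83 − 210.12 + 233.56 = -275.39 m.
Depth below ground = -129.8 − (-275.39) = 145.6 m.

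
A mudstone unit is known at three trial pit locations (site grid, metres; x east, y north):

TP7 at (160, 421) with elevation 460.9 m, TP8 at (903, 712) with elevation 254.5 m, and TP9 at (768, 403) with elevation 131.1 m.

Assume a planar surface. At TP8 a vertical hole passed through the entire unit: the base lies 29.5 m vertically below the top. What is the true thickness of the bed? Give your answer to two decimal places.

22.83 m

Let the plane be z = a·x + b·y + c.
TP8−TP7: 743a + 291b = −206.4;  TP9−TP7: 608a − 18b = −329.8.
Solving gives a = −0.52384, b = 0.62821.
|∇z| = √(a²+b²) = 0.81796, so dip δ = arctan(0.81796) = 39.28°.
True thickness = vertical thickness × cos δ = 29.5 × cos 39.28° = 22.83 m.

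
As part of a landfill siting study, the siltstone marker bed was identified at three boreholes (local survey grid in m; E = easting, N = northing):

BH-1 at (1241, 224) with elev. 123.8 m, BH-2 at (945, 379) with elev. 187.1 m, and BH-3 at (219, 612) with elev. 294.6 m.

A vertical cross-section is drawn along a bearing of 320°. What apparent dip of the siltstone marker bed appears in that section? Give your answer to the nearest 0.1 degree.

Let the plane be z = a·E + b·N + c.
BH-2−BH-1: −296a + 155b = 63.3;  BH-3−BH-1: −1022a + 388b = 170.8.
Solving gives a = −0.04393, b = 0.32450.
Unit vector along 320° is (sin 320°, cos 320°) = (-0.6428, 0.7660).
Slope in that direction = a·(-0.6428) + b·(0.7660) = 0.27682.
Apparent dip = arctan|0.27682| = 15.5° (true dip is 18.1°, so apparent ≤ true as expected).

15.5°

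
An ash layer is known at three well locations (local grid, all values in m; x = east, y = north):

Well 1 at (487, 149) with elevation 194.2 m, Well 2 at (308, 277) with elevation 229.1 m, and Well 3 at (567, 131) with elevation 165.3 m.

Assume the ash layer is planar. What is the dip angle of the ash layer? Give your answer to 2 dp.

Let the plane be z = a·x + b·y + c.
Well 2−Well 1: −179a + 128b = 34.9;  Well 3−Well 1: 80a − 18b = −28.9.
Solving gives a = −0.43759, b = −0.33928.
Gradient magnitude |∇z| = √(a² + b²) = √(0.19148 + 0.11511) = 0.55371.
True dip = arctan(0.55371) = 28.97°, dipping toward NE (azimuth ≈ 052°).

28.97°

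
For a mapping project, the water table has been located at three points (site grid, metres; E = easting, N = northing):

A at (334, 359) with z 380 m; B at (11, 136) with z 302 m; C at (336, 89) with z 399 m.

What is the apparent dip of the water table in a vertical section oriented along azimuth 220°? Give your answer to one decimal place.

7.6°

Two edge vectors: A→B = (-323, -223, -78), A→C = (2, -270, 19).
Normal n = (A→B) × (A→C) = (-25297, 5981, 87656).
So ∂z/∂E = −n_x/n_z = 0.28859 and ∂z/∂N = −n_y/n_z = −0.06823.
Unit vector along 220° is (sin 220°, cos 220°) = (-0.6428, -0.7660).
Slope in that direction = a·(-0.6428) + b·(-0.7660) = −0.13324.
Apparent dip = arctan|0.13324| = 7.6° (true dip is 16.5°, so apparent ≤ true as expected).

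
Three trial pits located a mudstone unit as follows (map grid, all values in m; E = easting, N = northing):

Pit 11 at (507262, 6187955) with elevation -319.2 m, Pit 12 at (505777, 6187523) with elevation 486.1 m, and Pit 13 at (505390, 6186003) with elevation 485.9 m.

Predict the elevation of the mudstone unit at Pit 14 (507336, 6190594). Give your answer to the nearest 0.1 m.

31.3 m

Let the plane be z = a·E + b·N + c.
Pit 12−Pit 11: −1485a − 432b = 805.3;  Pit 13−Pit 11: −1872a − 1952b = 805.1.
Solving gives a = −0.585709583, b = 0.149256321.
Then c = -319.2 − a·507262 − b·6187955 = −626802.39.
At (507336, 6190594): z = −297151.6 + 923985.3 − 626802.39 = 31.3 m.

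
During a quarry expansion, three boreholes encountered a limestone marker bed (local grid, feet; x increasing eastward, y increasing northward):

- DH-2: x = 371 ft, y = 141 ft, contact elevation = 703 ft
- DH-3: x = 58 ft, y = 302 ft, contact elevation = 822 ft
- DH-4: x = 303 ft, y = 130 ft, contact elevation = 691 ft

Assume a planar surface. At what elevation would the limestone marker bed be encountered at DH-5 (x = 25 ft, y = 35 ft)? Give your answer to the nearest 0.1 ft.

600.8 ft

Two edge vectors: DH-2→DH-3 = (-313, 161, 119), DH-2→DH-4 = (-68, -11, -12).
Normal n = (DH-2→DH-3) × (DH-2→DH-4) = (-623, -11848, 14391).
So ∂z/∂x = −n_x/n_z = 0.04329 and ∂z/∂y = −n_y/n_z = 0.82329.
Intercept c from DH-2: 703 − 16.06 − 116.08 = 570.85.
At (25, 35): z = 1.1 + 28.8 + 570.85 = 600.8 ft.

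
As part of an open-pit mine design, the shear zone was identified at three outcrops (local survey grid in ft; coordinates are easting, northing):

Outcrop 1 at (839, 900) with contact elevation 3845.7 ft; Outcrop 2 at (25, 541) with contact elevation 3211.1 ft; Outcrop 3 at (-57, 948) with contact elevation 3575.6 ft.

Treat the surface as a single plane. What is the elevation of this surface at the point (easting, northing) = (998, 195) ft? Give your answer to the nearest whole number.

3220 ft

Two edge vectors: Outcrop 1→Outcrop 2 = (-814, -359, -634.6), Outcrop 1→Outcrop 3 = (-896, 48, -270.1).
Normal n = (Outcrop 1→Outcrop 2) × (Outcrop 1→Outcrop 3) = (127426.7, 348740.2, -360736).
So ∂z/∂easting = −n_x/n_z = 0.35324 and ∂z/∂northing = −n_y/n_z = 0.96675.
Intercept c from Outcrop 1: 3845.7 − 296.37 − 870.07 = 2679.26.
At (998, 195): z = 352.5 + 188.5 + 2679.26 = 3220.3 ft.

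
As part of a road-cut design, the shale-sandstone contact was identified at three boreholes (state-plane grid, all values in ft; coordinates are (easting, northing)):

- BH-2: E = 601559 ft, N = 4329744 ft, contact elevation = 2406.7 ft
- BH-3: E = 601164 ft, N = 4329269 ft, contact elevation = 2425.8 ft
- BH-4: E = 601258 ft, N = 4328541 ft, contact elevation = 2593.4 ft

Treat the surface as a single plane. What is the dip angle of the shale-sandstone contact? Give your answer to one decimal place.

15.9°

Two edge vectors: BH-2→BH-3 = (-395, -475, 19.1), BH-2→BH-4 = (-301, -1203, 186.7).
Normal n = (BH-2→BH-3) × (BH-2→BH-4) = (-65705.2, 67997.4, 332210).
So ∂z/∂E = −n_x/n_z = 0.19778 and ∂z/∂N = −n_y/n_z = −0.20468.
Gradient magnitude |∇z| = √(a² + b²) = √(0.03912 + 0.04189) = 0.28463.
True dip = arctan(0.28463) = 15.9°, dipping toward NW (azimuth ≈ 316°).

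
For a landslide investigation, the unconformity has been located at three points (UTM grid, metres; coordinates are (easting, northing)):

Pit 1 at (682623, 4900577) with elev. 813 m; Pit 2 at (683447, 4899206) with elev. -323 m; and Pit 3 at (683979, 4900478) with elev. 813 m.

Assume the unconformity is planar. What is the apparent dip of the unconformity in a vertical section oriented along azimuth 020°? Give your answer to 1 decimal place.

Let the plane be z = a·E + b·N + c.
Pit 2−Pit 1: 824a − 1371b = −1136;  Pit 3−Pit 1: 1356a − 99b = 0.
Solving gives a = 0.06327, b = 0.86662.
Unit vector along 020° is (sin 20°, cos 20°) = (0.3420, 0.9397).
Slope in that direction = a·(0.3420) + b·(0.9397) = 0.83600.
Apparent dip = arctan|0.83600| = 39.9° (true dip is 41.0°, so apparent ≤ true as expected).

39.9°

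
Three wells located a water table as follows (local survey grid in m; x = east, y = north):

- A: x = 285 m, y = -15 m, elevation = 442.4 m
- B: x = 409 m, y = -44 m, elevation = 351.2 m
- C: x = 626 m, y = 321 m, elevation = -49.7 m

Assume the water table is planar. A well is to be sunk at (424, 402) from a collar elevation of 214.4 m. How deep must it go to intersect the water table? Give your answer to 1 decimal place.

135.1 m

Let the plane be z = a·x + b·y + c.
B−A: 124a − 29b = −91.2;  C−A: 341a + 336b = −492.1.
Solving gives a = −0.87122, b = −0.58040.
Then c = 442.4 − a·285 − b·-15 = 681.99.
At (424, 402): z_contact = −369.40 − 233.32 + 681.99 = 79.27 m.
Depth below ground = 214.4 − 79.27 = 135.1 m.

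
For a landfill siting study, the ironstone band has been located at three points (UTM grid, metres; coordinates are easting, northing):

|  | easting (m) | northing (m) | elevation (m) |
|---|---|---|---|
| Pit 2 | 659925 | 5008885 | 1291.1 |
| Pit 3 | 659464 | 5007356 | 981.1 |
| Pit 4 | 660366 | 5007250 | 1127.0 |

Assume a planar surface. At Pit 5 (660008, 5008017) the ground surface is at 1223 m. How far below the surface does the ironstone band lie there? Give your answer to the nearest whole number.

Two edge vectors: Pit 2→Pit 3 = (-461, -1529, -310), Pit 2→Pit 4 = (441, -1635, -164.1).
Normal n = (Pit 2→Pit 3) × (Pit 2→Pit 4) = (-255941.1, -212360.1, 1428024).
So ∂z/∂easting = −n_x/n_z = 0.17922745 and ∂z/∂northing = −n_y/n_z = 0.14870906.
Intercept c from Pit 2: 1291.1 − 118276.67 − 744866.56 = −861852.13.
At (660008, 5008017): z_contact = 118291.6 + 744737.5 − 861852.13 = 1176.9 m.
Depth below ground = 1223 − 1176.9 = 46 m.

46 m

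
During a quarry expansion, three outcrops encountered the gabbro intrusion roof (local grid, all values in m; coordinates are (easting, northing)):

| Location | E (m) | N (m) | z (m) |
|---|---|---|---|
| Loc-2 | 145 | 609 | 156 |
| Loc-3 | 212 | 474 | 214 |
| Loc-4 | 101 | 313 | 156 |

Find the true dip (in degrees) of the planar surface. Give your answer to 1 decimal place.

34.0°

Let the plane be z = a·E + b·N + c.
Loc-3−Loc-2: 67a − 135b = 58;  Loc-4−Loc-2: −44a − 296b = 0.
Solving gives a = 0.66615, b = −0.09902.
Gradient magnitude |∇z| = √(a² + b²) = √(0.44375 + 0.00981) = 0.67347.
True dip = arctan(0.67347) = 34.0°, dipping toward W (azimuth ≈ 278°).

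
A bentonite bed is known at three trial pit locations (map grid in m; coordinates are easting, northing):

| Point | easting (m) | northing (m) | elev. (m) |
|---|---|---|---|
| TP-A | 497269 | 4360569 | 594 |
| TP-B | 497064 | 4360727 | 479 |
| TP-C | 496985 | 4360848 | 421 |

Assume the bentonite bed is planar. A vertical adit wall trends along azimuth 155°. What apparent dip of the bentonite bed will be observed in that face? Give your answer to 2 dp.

Let the plane be z = a·easting + b·northing + c.
TP-B−TP-A: −205a + 158b = −115;  TP-C−TP-A: −284a + 279b = −173.
Solving gives a = 0.38554, b = −0.22762.
Unit vector along 155° is (sin 155°, cos 155°) = (0.4226, -0.9063).
Slope in that direction = a·(0.4226) + b·(-0.9063) = 0.36923.
Apparent dip = arctan|0.36923| = 20.27° (true dip is 24.1°, so apparent ≤ true as expected).

20.27°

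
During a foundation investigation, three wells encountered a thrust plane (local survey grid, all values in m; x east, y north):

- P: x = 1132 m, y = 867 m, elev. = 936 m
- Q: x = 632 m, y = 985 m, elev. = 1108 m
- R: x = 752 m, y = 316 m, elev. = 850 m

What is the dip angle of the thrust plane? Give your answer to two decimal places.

Let the plane be z = a·x + b·y + c.
Q−P: −500a + 118b = 172;  R−P: −380a − 551b = −86.
Solving gives a = −0.26417, b = 0.33827.
Gradient magnitude |∇z| = √(a² + b²) = √(0.06979 + 0.11442) = 0.42920.
True dip = arctan(0.42920) = 23.23°, dipping toward SE (azimuth ≈ 142°).

23.23°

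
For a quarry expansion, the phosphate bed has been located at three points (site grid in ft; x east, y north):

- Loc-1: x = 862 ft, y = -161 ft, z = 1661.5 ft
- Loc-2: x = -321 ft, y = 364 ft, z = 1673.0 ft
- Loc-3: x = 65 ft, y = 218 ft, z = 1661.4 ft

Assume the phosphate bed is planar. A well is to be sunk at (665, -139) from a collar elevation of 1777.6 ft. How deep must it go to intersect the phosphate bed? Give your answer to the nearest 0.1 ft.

93.9 ft

Let the plane be z = a·x + b·y + c.
Loc-2−Loc-1: −1183a + 525b = 11.5;  Loc-3−Loc-1: −797a + 379b = −0.1.
Solving gives a = −0.14737, b = −0.31016.
Then c = 1661.5 − a·862 − b·-161 = 1738.59.
At (665, -139): z_contact = −98.00 + 43.11 + 1738.59 = 1683.71 ft.
Depth below ground = 1777.6 − 1683.71 = 93.9 ft.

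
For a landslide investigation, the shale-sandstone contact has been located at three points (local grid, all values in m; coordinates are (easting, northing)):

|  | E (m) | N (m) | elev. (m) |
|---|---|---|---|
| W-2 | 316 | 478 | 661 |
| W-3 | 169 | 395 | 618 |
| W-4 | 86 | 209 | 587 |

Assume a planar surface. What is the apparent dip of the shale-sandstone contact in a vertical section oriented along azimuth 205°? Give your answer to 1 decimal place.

Two edge vectors: W-2→W-3 = (-147, -83, -43), W-2→W-4 = (-230, -269, -74).
Normal n = (W-2→W-3) × (W-2→W-4) = (-5425, -988, 20453).
So ∂z/∂E = −n_x/n_z = 0.26524 and ∂z/∂N = −n_y/n_z = 0.04831.
Unit vector along 205° is (sin 205°, cos 205°) = (-0.4226, -0.9063).
Slope in that direction = a·(-0.4226) + b·(-0.9063) = −0.15588.
Apparent dip = arctan|0.15588| = 8.9° (true dip is 15.1°, so apparent ≤ true as expected).

8.9°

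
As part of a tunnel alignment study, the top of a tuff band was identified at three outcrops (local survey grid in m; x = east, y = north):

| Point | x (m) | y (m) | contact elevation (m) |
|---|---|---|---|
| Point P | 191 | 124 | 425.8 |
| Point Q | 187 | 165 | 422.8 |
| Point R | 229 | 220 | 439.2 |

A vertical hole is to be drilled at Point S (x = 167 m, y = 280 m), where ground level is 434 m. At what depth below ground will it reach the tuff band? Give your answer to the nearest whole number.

23 m

Let the plane be z = a·x + b·y + c.
Point Q−Point P: −4a + 41b = −3;  Point R−Point P: 38a + 96b = 13.4.
Solving gives a = 0.43120, b = −0.03110.
Then c = 425.8 − a·191 − b·124 = 347.30.
At (167, 280): z_contact = 72.0 − 8.7 + 347.30 = 410.6 m.
Depth below ground = 434 − 410.6 = 23 m.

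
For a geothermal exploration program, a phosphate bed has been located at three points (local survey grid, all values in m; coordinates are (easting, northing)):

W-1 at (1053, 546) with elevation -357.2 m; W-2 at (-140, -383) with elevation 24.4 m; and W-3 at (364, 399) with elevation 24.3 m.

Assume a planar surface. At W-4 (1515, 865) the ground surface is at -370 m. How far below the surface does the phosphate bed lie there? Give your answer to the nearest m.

152 m

Two edge vectors: W-1→W-2 = (-1193, -929, 381.6), W-1→W-3 = (-689, -147, 381.5).
Normal n = (W-1→W-2) × (W-1→W-3) = (-298318.3, 192207.1, -464710).
So ∂z/∂E = −n_x/n_z = −0.64195 and ∂z/∂N = −n_y/n_z = 0.41361.
Intercept c from W-1: -357.2 + 675.97 − 225.83 = 92.94.
At (1515, 865): z_contact = −972.5 + 357.8 + 92.94 = -521.8 m.
Depth below ground = -370 − (-521.8) = 152 m.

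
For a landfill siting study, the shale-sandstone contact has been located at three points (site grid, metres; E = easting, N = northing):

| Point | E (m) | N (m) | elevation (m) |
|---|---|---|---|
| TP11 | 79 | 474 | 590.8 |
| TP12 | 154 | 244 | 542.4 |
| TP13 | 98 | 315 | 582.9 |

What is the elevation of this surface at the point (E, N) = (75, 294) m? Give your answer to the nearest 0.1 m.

601.7 m

Let the plane be z = a·E + b·N + c.
TP12−TP11: 75a − 230b = −48.4;  TP13−TP11: 19a − 159b = −7.9.
Solving gives a = −0.77811, b = −0.04330.
Then c = 590.8 − a·79 − b·474 = 672.79.
At (75, 294): z = −58.4 − 12.7 + 672.79 = 601.7 m.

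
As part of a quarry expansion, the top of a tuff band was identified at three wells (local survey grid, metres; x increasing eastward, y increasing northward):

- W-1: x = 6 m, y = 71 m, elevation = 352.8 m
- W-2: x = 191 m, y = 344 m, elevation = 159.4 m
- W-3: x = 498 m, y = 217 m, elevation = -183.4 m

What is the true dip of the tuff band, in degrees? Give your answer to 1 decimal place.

47.8°

Two edge vectors: W-1→W-2 = (185, 273, -193.4), W-1→W-3 = (492, 146, -536.2).
Normal n = (W-1→W-2) × (W-1→W-3) = (-118146.2, 4044.2, -107306).
So ∂z/∂x = −n_x/n_z = −1.10102 and ∂z/∂y = −n_y/n_z = 0.03769.
Gradient magnitude |∇z| = √(a² + b²) = √(1.21225 + 0.00142) = 1.10167.
True dip = arctan(1.10167) = 47.8°, dipping toward E (azimuth ≈ 092°).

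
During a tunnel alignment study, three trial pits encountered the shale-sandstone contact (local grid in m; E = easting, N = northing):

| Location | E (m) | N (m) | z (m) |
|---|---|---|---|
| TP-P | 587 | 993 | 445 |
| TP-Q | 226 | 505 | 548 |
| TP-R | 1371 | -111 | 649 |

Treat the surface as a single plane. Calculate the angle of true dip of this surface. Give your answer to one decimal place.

Let the plane be z = a·E + b·N + c.
TP-Q−TP-P: −361a − 488b = 103;  TP-R−TP-P: 784a − 1104b = 204.
Solving gives a = −0.01813, b = −0.19766.
Gradient magnitude |∇z| = √(a² + b²) = √(0.00033 + 0.03907) = 0.19849.
True dip = arctan(0.19849) = 11.2°, dipping toward N (azimuth ≈ 005°).

11.2°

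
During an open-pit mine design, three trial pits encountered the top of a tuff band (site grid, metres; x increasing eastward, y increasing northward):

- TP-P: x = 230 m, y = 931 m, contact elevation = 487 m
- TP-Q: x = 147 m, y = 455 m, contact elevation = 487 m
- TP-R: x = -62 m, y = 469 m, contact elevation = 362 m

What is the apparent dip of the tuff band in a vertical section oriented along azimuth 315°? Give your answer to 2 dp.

Two edge vectors: TP-P→TP-Q = (-83, -476, 0), TP-P→TP-R = (-292, -462, -125).
Normal n = (TP-P→TP-Q) × (TP-P→TP-R) = (59500, -10375, -100646).
So ∂z/∂x = −n_x/n_z = 0.59118 and ∂z/∂y = −n_y/n_z = −0.10308.
Unit vector along 315° is (sin 315°, cos 315°) = (-0.7071, 0.7071).
Slope in that direction = a·(-0.7071) + b·(0.7071) = −0.49092.
Apparent dip = arctan|0.49092| = 26.15° (true dip is 31.0°, so apparent ≤ true as expected).

26.15°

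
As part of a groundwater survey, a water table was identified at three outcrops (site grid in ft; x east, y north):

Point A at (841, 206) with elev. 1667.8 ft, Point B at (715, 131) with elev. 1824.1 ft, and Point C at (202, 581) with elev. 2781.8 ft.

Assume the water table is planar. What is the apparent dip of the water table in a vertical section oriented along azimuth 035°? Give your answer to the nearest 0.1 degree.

26.9°

Two edge vectors: Point A→Point B = (-126, -75, 156.3), Point A→Point C = (-639, 375, 1114).
Normal n = (Point A→Point B) × (Point A→Point C) = (-142162.5, 40488.3, -95175).
So ∂z/∂x = −n_x/n_z = −1.49370 and ∂z/∂y = −n_y/n_z = 0.42541.
Unit vector along 035° is (sin 35°, cos 35°) = (0.5736, 0.8192).
Slope in that direction = a·(0.5736) + b·(0.8192) = −0.50827.
Apparent dip = arctan|0.50827| = 26.9° (true dip is 57.2°, so apparent ≤ true as expected).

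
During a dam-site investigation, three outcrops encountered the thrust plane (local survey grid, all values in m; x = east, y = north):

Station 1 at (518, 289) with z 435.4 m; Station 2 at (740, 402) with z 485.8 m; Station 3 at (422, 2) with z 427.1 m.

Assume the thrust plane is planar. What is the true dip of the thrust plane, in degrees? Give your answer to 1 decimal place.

Let the plane be z = a·x + b·y + c.
Station 2−Station 1: 222a + 113b = 50.4;  Station 3−Station 1: −96a − 287b = −8.3.
Solving gives a = 0.25587, b = −0.05667.
Gradient magnitude |∇z| = √(a² + b²) = √(0.06547 + 0.00321) = 0.26207.
True dip = arctan(0.26207) = 14.7°, dipping toward WNW (azimuth ≈ 282°).

14.7°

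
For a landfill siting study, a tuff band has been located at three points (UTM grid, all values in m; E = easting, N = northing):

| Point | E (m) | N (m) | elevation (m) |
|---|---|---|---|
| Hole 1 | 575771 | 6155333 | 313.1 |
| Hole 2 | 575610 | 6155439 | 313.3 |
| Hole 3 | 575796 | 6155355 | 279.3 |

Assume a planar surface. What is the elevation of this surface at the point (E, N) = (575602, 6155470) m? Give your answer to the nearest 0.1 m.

Two edge vectors: Hole 1→Hole 2 = (-161, 106, 0.2), Hole 1→Hole 3 = (25, 22, -33.8).
Normal n = (Hole 1→Hole 2) × (Hole 1→Hole 3) = (-3587.2, -5436.8, -6192).
So ∂z/∂E = −n_x/n_z = −0.579328165 and ∂z/∂N = −n_y/n_z = −0.878036176.
Intercept c from Hole 1: 313.1 + 333560.36 + 5404605.05 = 5738478.50.
At (575602, 6155470): z = −333462.5 − 5404725.3 + 5738478.50 = 290.7 m.

290.7 m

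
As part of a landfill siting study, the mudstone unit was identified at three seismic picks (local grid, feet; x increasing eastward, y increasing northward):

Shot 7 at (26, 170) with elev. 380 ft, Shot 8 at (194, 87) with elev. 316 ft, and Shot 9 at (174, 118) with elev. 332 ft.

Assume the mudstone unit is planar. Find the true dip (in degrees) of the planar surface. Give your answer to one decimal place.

23.6°

Two edge vectors: Shot 7→Shot 8 = (168, -83, -64), Shot 7→Shot 9 = (148, -52, -48).
Normal n = (Shot 7→Shot 8) × (Shot 7→Shot 9) = (656, -1408, 3548).
So ∂z/∂x = −n_x/n_z = −0.18489 and ∂z/∂y = −n_y/n_z = 0.39684.
Gradient magnitude |∇z| = √(a² + b²) = √(0.03419 + 0.15748) = 0.43780.
True dip = arctan(0.43780) = 23.6°, dipping toward SSE (azimuth ≈ 155°).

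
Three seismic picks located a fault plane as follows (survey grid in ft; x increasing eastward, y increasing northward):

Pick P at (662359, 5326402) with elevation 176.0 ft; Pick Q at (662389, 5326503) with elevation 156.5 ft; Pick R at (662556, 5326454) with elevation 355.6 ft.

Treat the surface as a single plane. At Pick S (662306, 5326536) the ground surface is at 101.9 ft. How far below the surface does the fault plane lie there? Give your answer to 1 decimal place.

Two edge vectors: Pick P→Pick Q = (30, 101, -19.5), Pick P→Pick R = (197, 52, 179.6).
Normal n = (Pick P→Pick Q) × (Pick P→Pick R) = (19153.6, -9229.5, -18337).
So ∂z/∂x = −n_x/n_z = 1.044532912 and ∂z/∂y = −n_y/n_z = −0.503326607.
Intercept c from Pick P: 176 − 691855.77 + 2680919.85 = 1989240.07.
At (662306, 5326536): z_contact = 691800.41 − 2680987.29 + 1989240.07 = 53.19 ft.
Depth below ground = 101.9 − 53.19 = 48.7 ft.

48.7 ft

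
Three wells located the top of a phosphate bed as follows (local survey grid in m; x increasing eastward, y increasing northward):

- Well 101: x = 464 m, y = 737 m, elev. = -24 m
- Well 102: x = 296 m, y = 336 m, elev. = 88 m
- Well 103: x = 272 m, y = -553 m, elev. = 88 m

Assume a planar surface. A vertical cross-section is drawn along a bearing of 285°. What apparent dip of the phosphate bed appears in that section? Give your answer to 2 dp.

Let the plane be z = a·x + b·y + c.
Well 102−Well 101: −168a − 401b = 112;  Well 103−Well 101: −192a − 1290b = 112.
Solving gives a = −0.71258, b = 0.01924.
Unit vector along 285° is (sin 285°, cos 285°) = (-0.9659, 0.2588).
Slope in that direction = a·(-0.9659) + b·(0.2588) = 0.69328.
Apparent dip = arctan|0.69328| = 34.73° (true dip is 35.5°, so apparent ≤ true as expected).

34.73°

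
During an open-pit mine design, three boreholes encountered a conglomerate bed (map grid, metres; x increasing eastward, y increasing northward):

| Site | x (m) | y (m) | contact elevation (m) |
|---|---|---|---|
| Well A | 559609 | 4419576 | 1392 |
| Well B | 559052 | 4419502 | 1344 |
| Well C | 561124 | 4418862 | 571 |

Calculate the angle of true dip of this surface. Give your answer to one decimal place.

46.1°

Let the plane be z = a·x + b·y + c.
Well B−Well A: −557a − 74b = −48;  Well C−Well A: 1515a − 714b = −821.
Solving gives a = −0.05195, b = 1.03964.
Gradient magnitude |∇z| = √(a² + b²) = √(0.00270 + 1.08085) = 1.04094.
True dip = arctan(1.04094) = 46.1°, dipping toward S (azimuth ≈ 177°).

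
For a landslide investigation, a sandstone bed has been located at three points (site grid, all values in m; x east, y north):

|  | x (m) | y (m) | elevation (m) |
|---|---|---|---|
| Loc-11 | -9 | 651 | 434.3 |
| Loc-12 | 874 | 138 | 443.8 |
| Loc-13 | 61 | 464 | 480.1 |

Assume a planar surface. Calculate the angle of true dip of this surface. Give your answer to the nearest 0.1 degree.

19.3°

Let the plane be z = a·x + b·y + c.
Loc-12−Loc-11: 883a − 513b = 9.5;  Loc-13−Loc-11: 70a − 187b = 45.8.
Solving gives a = −0.16809, b = −0.30784.
Gradient magnitude |∇z| = √(a² + b²) = √(0.02825 + 0.09477) = 0.35074.
True dip = arctan(0.35074) = 19.3°, dipping toward NNE (azimuth ≈ 029°).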